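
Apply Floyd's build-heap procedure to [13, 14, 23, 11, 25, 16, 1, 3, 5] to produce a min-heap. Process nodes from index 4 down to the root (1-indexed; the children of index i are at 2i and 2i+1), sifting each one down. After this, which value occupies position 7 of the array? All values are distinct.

sift down from index 4:
  11 vs smaller child 3 at index 8, swap → [13, 14, 23, 3, 25, 16, 1, 11, 5]
sift down from index 3:
  23 vs smaller child 1 at index 7, swap → [13, 14, 1, 3, 25, 16, 23, 11, 5]
sift down from index 2:
  14 vs smaller child 3 at index 4, swap → [13, 3, 1, 14, 25, 16, 23, 11, 5]
  14 vs smaller child 5 at index 9, swap → [13, 3, 1, 5, 25, 16, 23, 11, 14]
sift down from index 1:
  13 vs smaller child 1 at index 3, swap → [1, 3, 13, 5, 25, 16, 23, 11, 14]
resulting array: [1, 3, 13, 5, 25, 16, 23, 11, 14]

23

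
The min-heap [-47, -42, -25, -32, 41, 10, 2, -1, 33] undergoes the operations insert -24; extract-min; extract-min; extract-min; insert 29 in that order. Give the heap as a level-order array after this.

[-25, -24, 2, -1, 33, 10, 41, 29]

insert -24:
  append -24 at index 9 → [-47, -42, -25, -32, 41, 10, 2, -1, 33, -24]
  -24 < parent 41 at index 4, swap → [-47, -42, -25, -32, -24, 10, 2, -1, 33, 41]
extract-min → returns -47:
  remove root -47; move last element 41 to root → [41, -42, -25, -32, -24, 10, 2, -1, 33]
  41 vs smaller child -42 at index 1, swap → [-42, 41, -25, -32, -24, 10, 2, -1, 33]
  41 vs smaller child -32 at index 3, swap → [-42, -32, -25, 41, -24, 10, 2, -1, 33]
  41 vs smaller child -1 at index 7, swap → [-42, -32, -25, -1, -24, 10, 2, 41, 33]
extract-min → returns -42:
  remove root -42; move last element 33 to root → [33, -32, -25, -1, -24, 10, 2, 41]
  33 vs smaller child -32 at index 1, swap → [-32, 33, -25, -1, -24, 10, 2, 41]
  33 vs smaller child -24 at index 4, swap → [-32, -24, -25, -1, 33, 10, 2, 41]
extract-min → returns -32:
  remove root -32; move last element 41 to root → [41, -24, -25, -1, 33, 10, 2]
  41 vs smaller child -25 at index 2, swap → [-25, -24, 41, -1, 33, 10, 2]
  41 vs smaller child 2 at index 6, swap → [-25, -24, 2, -1, 33, 10, 41]
insert 29:
  append 29 at index 7 → [-25, -24, 2, -1, 33, 10, 41, 29] (no swap needed)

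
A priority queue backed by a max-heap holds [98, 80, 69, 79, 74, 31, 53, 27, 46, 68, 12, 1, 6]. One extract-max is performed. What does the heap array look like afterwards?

[80, 79, 69, 46, 74, 31, 53, 27, 6, 68, 12, 1]

remove root 98; move last element 6 to root → [6, 80, 69, 79, 74, 31, 53, 27, 46, 68, 12, 1]
6 vs larger child 80 at index 1, swap → [80, 6, 69, 79, 74, 31, 53, 27, 46, 68, 12, 1]
6 vs larger child 79 at index 3, swap → [80, 79, 69, 6, 74, 31, 53, 27, 46, 68, 12, 1]
6 vs larger child 46 at index 8, swap → [80, 79, 69, 46, 74, 31, 53, 27, 6, 68, 12, 1]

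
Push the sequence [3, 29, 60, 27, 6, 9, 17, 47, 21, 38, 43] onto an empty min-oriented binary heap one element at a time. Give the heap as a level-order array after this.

[3, 6, 9, 21, 27, 60, 17, 47, 29, 38, 43]

Insert 3:
  append 3 at index 0 → [3] (no swap needed)
Insert 29:
  append 29 at index 1 → [3, 29] (no swap needed)
Insert 60:
  append 60 at index 2 → [3, 29, 60] (no swap needed)
Insert 27:
  append 27 at index 3 → [3, 29, 60, 27]
  27 < parent 29 at index 1, swap → [3, 27, 60, 29]
Insert 6:
  append 6 at index 4 → [3, 27, 60, 29, 6]
  6 < parent 27 at index 1, swap → [3, 6, 60, 29, 27]
Insert 9:
  append 9 at index 5 → [3, 6, 60, 29, 27, 9]
  9 < parent 60 at index 2, swap → [3, 6, 9, 29, 27, 60]
Insert 17:
  append 17 at index 6 → [3, 6, 9, 29, 27, 60, 17] (no swap needed)
Insert 47:
  append 47 at index 7 → [3, 6, 9, 29, 27, 60, 17, 47] (no swap needed)
Insert 21:
  append 21 at index 8 → [3, 6, 9, 29, 27, 60, 17, 47, 21]
  21 < parent 29 at index 3, swap → [3, 6, 9, 21, 27, 60, 17, 47, 29]
Insert 38:
  append 38 at index 9 → [3, 6, 9, 21, 27, 60, 17, 47, 29, 38] (no swap needed)
Insert 43:
  append 43 at index 10 → [3, 6, 9, 21, 27, 60, 17, 47, 29, 38, 43] (no swap needed)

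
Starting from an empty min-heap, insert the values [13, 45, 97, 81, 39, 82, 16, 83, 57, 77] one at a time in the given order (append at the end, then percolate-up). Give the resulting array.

[13, 39, 16, 57, 45, 97, 82, 83, 81, 77]

Insert 13:
  append 13 at index 0 → [13] (no swap needed)
Insert 45:
  append 45 at index 1 → [13, 45] (no swap needed)
Insert 97:
  append 97 at index 2 → [13, 45, 97] (no swap needed)
Insert 81:
  append 81 at index 3 → [13, 45, 97, 81] (no swap needed)
Insert 39:
  append 39 at index 4 → [13, 45, 97, 81, 39]
  39 < parent 45 at index 1, swap → [13, 39, 97, 81, 45]
Insert 82:
  append 82 at index 5 → [13, 39, 97, 81, 45, 82]
  82 < parent 97 at index 2, swap → [13, 39, 82, 81, 45, 97]
Insert 16:
  append 16 at index 6 → [13, 39, 82, 81, 45, 97, 16]
  16 < parent 82 at index 2, swap → [13, 39, 16, 81, 45, 97, 82]
Insert 83:
  append 83 at index 7 → [13, 39, 16, 81, 45, 97, 82, 83] (no swap needed)
Insert 57:
  append 57 at index 8 → [13, 39, 16, 81, 45, 97, 82, 83, 57]
  57 < parent 81 at index 3, swap → [13, 39, 16, 57, 45, 97, 82, 83, 81]
Insert 77:
  append 77 at index 9 → [13, 39, 16, 57, 45, 97, 82, 83, 81, 77] (no swap needed)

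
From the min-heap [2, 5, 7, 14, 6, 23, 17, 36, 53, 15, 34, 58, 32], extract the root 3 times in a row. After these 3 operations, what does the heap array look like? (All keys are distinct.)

[7, 14, 17, 36, 15, 23, 34, 58, 53, 32]

extract-min #1 returns 2:
  remove root 2; move last element 32 to root → [32, 5, 7, 14, 6, 23, 17, 36, 53, 15, 34, 58]
  32 vs smaller child 5 at index 1, swap → [5, 32, 7, 14, 6, 23, 17, 36, 53, 15, 34, 58]
  32 vs smaller child 6 at index 4, swap → [5, 6, 7, 14, 32, 23, 17, 36, 53, 15, 34, 58]
  32 vs smaller child 15 at index 9, swap → [5, 6, 7, 14, 15, 23, 17, 36, 53, 32, 34, 58]
extract-min #2 returns 5:
  remove root 5; move last element 58 to root → [58, 6, 7, 14, 15, 23, 17, 36, 53, 32, 34]
  58 vs smaller child 6 at index 1, swap → [6, 58, 7, 14, 15, 23, 17, 36, 53, 32, 34]
  58 vs smaller child 14 at index 3, swap → [6, 14, 7, 58, 15, 23, 17, 36, 53, 32, 34]
  58 vs smaller child 36 at index 7, swap → [6, 14, 7, 36, 15, 23, 17, 58, 53, 32, 34]
extract-min #3 returns 6:
  remove root 6; move last element 34 to root → [34, 14, 7, 36, 15, 23, 17, 58, 53, 32]
  34 vs smaller child 7 at index 2, swap → [7, 14, 34, 36, 15, 23, 17, 58, 53, 32]
  34 vs smaller child 17 at index 6, swap → [7, 14, 17, 36, 15, 23, 34, 58, 53, 32]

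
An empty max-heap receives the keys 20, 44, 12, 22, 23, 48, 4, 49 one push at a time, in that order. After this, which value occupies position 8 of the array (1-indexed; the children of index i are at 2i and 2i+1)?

Insert 20:
  append 20 at index 1 → [20] (no swap needed)
Insert 44:
  append 44 at index 2 → [20, 44]
  44 > parent 20 at index 1, swap → [44, 20]
Insert 12:
  append 12 at index 3 → [44, 20, 12] (no swap needed)
Insert 22:
  append 22 at index 4 → [44, 20, 12, 22]
  22 > parent 20 at index 2, swap → [44, 22, 12, 20]
Insert 23:
  append 23 at index 5 → [44, 22, 12, 20, 23]
  23 > parent 22 at index 2, swap → [44, 23, 12, 20, 22]
Insert 48:
  append 48 at index 6 → [44, 23, 12, 20, 22, 48]
  48 > parent 12 at index 3, swap → [44, 23, 48, 20, 22, 12]
  48 > parent 44 at index 1, swap → [48, 23, 44, 20, 22, 12]
Insert 4:
  append 4 at index 7 → [48, 23, 44, 20, 22, 12, 4] (no swap needed)
Insert 49:
  append 49 at index 8 → [48, 23, 44, 20, 22, 12, 4, 49]
  49 > parent 20 at index 4, swap → [48, 23, 44, 49, 22, 12, 4, 20]
  49 > parent 23 at index 2, swap → [48, 49, 44, 23, 22, 12, 4, 20]
  49 > parent 48 at index 1, swap → [49, 48, 44, 23, 22, 12, 4, 20]
resulting array: [49, 48, 44, 23, 22, 12, 4, 20]

20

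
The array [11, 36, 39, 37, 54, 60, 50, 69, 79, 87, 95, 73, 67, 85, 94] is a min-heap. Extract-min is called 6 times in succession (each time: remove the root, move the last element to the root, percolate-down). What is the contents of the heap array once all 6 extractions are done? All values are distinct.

extract-min #1 returns 11:
  remove root 11; move last element 94 to root → [94, 36, 39, 37, 54, 60, 50, 69, 79, 87, 95, 73, 67, 85]
  94 vs smaller child 36 at index 1, swap → [36, 94, 39, 37, 54, 60, 50, 69, 79, 87, 95, 73, 67, 85]
  94 vs smaller child 37 at index 3, swap → [36, 37, 39, 94, 54, 60, 50, 69, 79, 87, 95, 73, 67, 85]
  94 vs smaller child 69 at index 7, swap → [36, 37, 39, 69, 54, 60, 50, 94, 79, 87, 95, 73, 67, 85]
extract-min #2 returns 36:
  remove root 36; move last element 85 to root → [85, 37, 39, 69, 54, 60, 50, 94, 79, 87, 95, 73, 67]
  85 vs smaller child 37 at index 1, swap → [37, 85, 39, 69, 54, 60, 50, 94, 79, 87, 95, 73, 67]
  85 vs smaller child 54 at index 4, swap → [37, 54, 39, 69, 85, 60, 50, 94, 79, 87, 95, 73, 67]
extract-min #3 returns 37:
  remove root 37; move last element 67 to root → [67, 54, 39, 69, 85, 60, 50, 94, 79, 87, 95, 73]
  67 vs smaller child 39 at index 2, swap → [39, 54, 67, 69, 85, 60, 50, 94, 79, 87, 95, 73]
  67 vs smaller child 50 at index 6, swap → [39, 54, 50, 69, 85, 60, 67, 94, 79, 87, 95, 73]
extract-min #4 returns 39:
  remove root 39; move last element 73 to root → [73, 54, 50, 69, 85, 60, 67, 94, 79, 87, 95]
  73 vs smaller child 50 at index 2, swap → [50, 54, 73, 69, 85, 60, 67, 94, 79, 87, 95]
  73 vs smaller child 60 at index 5, swap → [50, 54, 60, 69, 85, 73, 67, 94, 79, 87, 95]
extract-min #5 returns 50:
  remove root 50; move last element 95 to root → [95, 54, 60, 69, 85, 73, 67, 94, 79, 87]
  95 vs smaller child 54 at index 1, swap → [54, 95, 60, 69, 85, 73, 67, 94, 79, 87]
  95 vs smaller child 69 at index 3, swap → [54, 69, 60, 95, 85, 73, 67, 94, 79, 87]
  95 vs smaller child 79 at index 8, swap → [54, 69, 60, 79, 85, 73, 67, 94, 95, 87]
extract-min #6 returns 54:
  remove root 54; move last element 87 to root → [87, 69, 60, 79, 85, 73, 67, 94, 95]
  87 vs smaller child 60 at index 2, swap → [60, 69, 87, 79, 85, 73, 67, 94, 95]
  87 vs smaller child 67 at index 6, swap → [60, 69, 67, 79, 85, 73, 87, 94, 95]

[60, 69, 67, 79, 85, 73, 87, 94, 95]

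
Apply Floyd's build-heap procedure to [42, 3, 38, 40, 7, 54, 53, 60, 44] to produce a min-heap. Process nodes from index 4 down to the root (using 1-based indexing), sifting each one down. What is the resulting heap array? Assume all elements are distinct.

[3, 7, 38, 40, 42, 54, 53, 60, 44]

sift down from index 4: already satisfies heap property
sift down from index 3: already satisfies heap property
sift down from index 2: already satisfies heap property
sift down from index 1:
  42 vs smaller child 3 at index 2, swap → [3, 42, 38, 40, 7, 54, 53, 60, 44]
  42 vs smaller child 7 at index 5, swap → [3, 7, 38, 40, 42, 54, 53, 60, 44]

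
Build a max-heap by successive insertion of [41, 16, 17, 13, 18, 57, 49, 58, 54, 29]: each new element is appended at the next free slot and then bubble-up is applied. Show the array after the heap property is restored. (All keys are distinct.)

[58, 57, 49, 54, 29, 17, 41, 13, 18, 16]

Insert 41:
  append 41 at index 0 → [41] (no swap needed)
Insert 16:
  append 16 at index 1 → [41, 16] (no swap needed)
Insert 17:
  append 17 at index 2 → [41, 16, 17] (no swap needed)
Insert 13:
  append 13 at index 3 → [41, 16, 17, 13] (no swap needed)
Insert 18:
  append 18 at index 4 → [41, 16, 17, 13, 18]
  18 > parent 16 at index 1, swap → [41, 18, 17, 13, 16]
Insert 57:
  append 57 at index 5 → [41, 18, 17, 13, 16, 57]
  57 > parent 17 at index 2, swap → [41, 18, 57, 13, 16, 17]
  57 > parent 41 at index 0, swap → [57, 18, 41, 13, 16, 17]
Insert 49:
  append 49 at index 6 → [57, 18, 41, 13, 16, 17, 49]
  49 > parent 41 at index 2, swap → [57, 18, 49, 13, 16, 17, 41]
Insert 58:
  append 58 at index 7 → [57, 18, 49, 13, 16, 17, 41, 58]
  58 > parent 13 at index 3, swap → [57, 18, 49, 58, 16, 17, 41, 13]
  58 > parent 18 at index 1, swap → [57, 58, 49, 18, 16, 17, 41, 13]
  58 > parent 57 at index 0, swap → [58, 57, 49, 18, 16, 17, 41, 13]
Insert 54:
  append 54 at index 8 → [58, 57, 49, 18, 16, 17, 41, 13, 54]
  54 > parent 18 at index 3, swap → [58, 57, 49, 54, 16, 17, 41, 13, 18]
Insert 29:
  append 29 at index 9 → [58, 57, 49, 54, 16, 17, 41, 13, 18, 29]
  29 > parent 16 at index 4, swap → [58, 57, 49, 54, 29, 17, 41, 13, 18, 16]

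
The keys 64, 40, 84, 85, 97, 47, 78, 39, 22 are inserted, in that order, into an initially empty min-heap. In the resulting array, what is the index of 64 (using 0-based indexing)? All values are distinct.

8

Insert 64:
  append 64 at index 0 → [64] (no swap needed)
Insert 40:
  append 40 at index 1 → [64, 40]
  40 < parent 64 at index 0, swap → [40, 64]
Insert 84:
  append 84 at index 2 → [40, 64, 84] (no swap needed)
Insert 85:
  append 85 at index 3 → [40, 64, 84, 85] (no swap needed)
Insert 97:
  append 97 at index 4 → [40, 64, 84, 85, 97] (no swap needed)
Insert 47:
  append 47 at index 5 → [40, 64, 84, 85, 97, 47]
  47 < parent 84 at index 2, swap → [40, 64, 47, 85, 97, 84]
Insert 78:
  append 78 at index 6 → [40, 64, 47, 85, 97, 84, 78] (no swap needed)
Insert 39:
  append 39 at index 7 → [40, 64, 47, 85, 97, 84, 78, 39]
  39 < parent 85 at index 3, swap → [40, 64, 47, 39, 97, 84, 78, 85]
  39 < parent 64 at index 1, swap → [40, 39, 47, 64, 97, 84, 78, 85]
  39 < parent 40 at index 0, swap → [39, 40, 47, 64, 97, 84, 78, 85]
Insert 22:
  append 22 at index 8 → [39, 40, 47, 64, 97, 84, 78, 85, 22]
  22 < parent 64 at index 3, swap → [39, 40, 47, 22, 97, 84, 78, 85, 64]
  22 < parent 40 at index 1, swap → [39, 22, 47, 40, 97, 84, 78, 85, 64]
  22 < parent 39 at index 0, swap → [22, 39, 47, 40, 97, 84, 78, 85, 64]
resulting array: [22, 39, 47, 40, 97, 84, 78, 85, 64]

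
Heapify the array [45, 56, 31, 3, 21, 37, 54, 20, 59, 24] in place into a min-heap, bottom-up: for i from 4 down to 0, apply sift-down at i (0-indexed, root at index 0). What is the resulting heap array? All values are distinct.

sift down from index 4: already satisfies heap property
sift down from index 3: already satisfies heap property
sift down from index 2: already satisfies heap property
sift down from index 1:
  56 vs smaller child 3 at index 3, swap → [45, 3, 31, 56, 21, 37, 54, 20, 59, 24]
  56 vs smaller child 20 at index 7, swap → [45, 3, 31, 20, 21, 37, 54, 56, 59, 24]
sift down from index 0:
  45 vs smaller child 3 at index 1, swap → [3, 45, 31, 20, 21, 37, 54, 56, 59, 24]
  45 vs smaller child 20 at index 3, swap → [3, 20, 31, 45, 21, 37, 54, 56, 59, 24]

[3, 20, 31, 45, 21, 37, 54, 56, 59, 24]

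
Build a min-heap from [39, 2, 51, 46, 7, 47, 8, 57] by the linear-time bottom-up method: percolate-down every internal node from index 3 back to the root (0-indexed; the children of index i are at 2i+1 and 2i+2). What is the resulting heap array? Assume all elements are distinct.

sift down from index 3: already satisfies heap property
sift down from index 2:
  51 vs smaller child 8 at index 6, swap → [39, 2, 8, 46, 7, 47, 51, 57]
sift down from index 1: already satisfies heap property
sift down from index 0:
  39 vs smaller child 2 at index 1, swap → [2, 39, 8, 46, 7, 47, 51, 57]
  39 vs smaller child 7 at index 4, swap → [2, 7, 8, 46, 39, 47, 51, 57]

[2, 7, 8, 46, 39, 47, 51, 57]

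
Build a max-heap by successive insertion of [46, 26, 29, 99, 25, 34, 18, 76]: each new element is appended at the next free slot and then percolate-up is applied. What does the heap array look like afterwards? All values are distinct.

Insert 46:
  append 46 at index 0 → [46] (no swap needed)
Insert 26:
  append 26 at index 1 → [46, 26] (no swap needed)
Insert 29:
  append 29 at index 2 → [46, 26, 29] (no swap needed)
Insert 99:
  append 99 at index 3 → [46, 26, 29, 99]
  99 > parent 26 at index 1, swap → [46, 99, 29, 26]
  99 > parent 46 at index 0, swap → [99, 46, 29, 26]
Insert 25:
  append 25 at index 4 → [99, 46, 29, 26, 25] (no swap needed)
Insert 34:
  append 34 at index 5 → [99, 46, 29, 26, 25, 34]
  34 > parent 29 at index 2, swap → [99, 46, 34, 26, 25, 29]
Insert 18:
  append 18 at index 6 → [99, 46, 34, 26, 25, 29, 18] (no swap needed)
Insert 76:
  append 76 at index 7 → [99, 46, 34, 26, 25, 29, 18, 76]
  76 > parent 26 at index 3, swap → [99, 46, 34, 76, 25, 29, 18, 26]
  76 > parent 46 at index 1, swap → [99, 76, 34, 46, 25, 29, 18, 26]

[99, 76, 34, 46, 25, 29, 18, 26]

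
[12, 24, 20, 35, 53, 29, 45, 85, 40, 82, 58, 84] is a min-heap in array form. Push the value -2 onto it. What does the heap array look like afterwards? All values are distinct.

[-2, 24, 12, 35, 53, 20, 45, 85, 40, 82, 58, 84, 29]

append -2 at index 12 → [12, 24, 20, 35, 53, 29, 45, 85, 40, 82, 58, 84, -2]
-2 < parent 29 at index 5, swap → [12, 24, 20, 35, 53, -2, 45, 85, 40, 82, 58, 84, 29]
-2 < parent 20 at index 2, swap → [12, 24, -2, 35, 53, 20, 45, 85, 40, 82, 58, 84, 29]
-2 < parent 12 at index 0, swap → [-2, 24, 12, 35, 53, 20, 45, 85, 40, 82, 58, 84, 29]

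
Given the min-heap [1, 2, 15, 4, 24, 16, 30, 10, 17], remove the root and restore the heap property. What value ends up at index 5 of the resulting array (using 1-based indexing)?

remove root 1; move last element 17 to root → [17, 2, 15, 4, 24, 16, 30, 10]
17 vs smaller child 2 at index 2, swap → [2, 17, 15, 4, 24, 16, 30, 10]
17 vs smaller child 4 at index 4, swap → [2, 4, 15, 17, 24, 16, 30, 10]
17 vs only child 10 at index 8, swap → [2, 4, 15, 10, 24, 16, 30, 17]
resulting array: [2, 4, 15, 10, 24, 16, 30, 17]

24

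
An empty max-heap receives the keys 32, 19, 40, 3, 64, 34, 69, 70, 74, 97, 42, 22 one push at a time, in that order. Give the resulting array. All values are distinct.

Insert 32:
  append 32 at index 0 → [32] (no swap needed)
Insert 19:
  append 19 at index 1 → [32, 19] (no swap needed)
Insert 40:
  append 40 at index 2 → [32, 19, 40]
  40 > parent 32 at index 0, swap → [40, 19, 32]
Insert 3:
  append 3 at index 3 → [40, 19, 32, 3] (no swap needed)
Insert 64:
  append 64 at index 4 → [40, 19, 32, 3, 64]
  64 > parent 19 at index 1, swap → [40, 64, 32, 3, 19]
  64 > parent 40 at index 0, swap → [64, 40, 32, 3, 19]
Insert 34:
  append 34 at index 5 → [64, 40, 32, 3, 19, 34]
  34 > parent 32 at index 2, swap → [64, 40, 34, 3, 19, 32]
Insert 69:
  append 69 at index 6 → [64, 40, 34, 3, 19, 32, 69]
  69 > parent 34 at index 2, swap → [64, 40, 69, 3, 19, 32, 34]
  69 > parent 64 at index 0, swap → [69, 40, 64, 3, 19, 32, 34]
Insert 70:
  append 70 at index 7 → [69, 40, 64, 3, 19, 32, 34, 70]
  70 > parent 3 at index 3, swap → [69, 40, 64, 70, 19, 32, 34, 3]
  70 > parent 40 at index 1, swap → [69, 70, 64, 40, 19, 32, 34, 3]
  70 > parent 69 at index 0, swap → [70, 69, 64, 40, 19, 32, 34, 3]
Insert 74:
  append 74 at index 8 → [70, 69, 64, 40, 19, 32, 34, 3, 74]
  74 > parent 40 at index 3, swap → [70, 69, 64, 74, 19, 32, 34, 3, 40]
  74 > parent 69 at index 1, swap → [70, 74, 64, 69, 19, 32, 34, 3, 40]
  74 > parent 70 at index 0, swap → [74, 70, 64, 69, 19, 32, 34, 3, 40]
Insert 97:
  append 97 at index 9 → [74, 70, 64, 69, 19, 32, 34, 3, 40, 97]
  97 > parent 19 at index 4, swap → [74, 70, 64, 69, 97, 32, 34, 3, 40, 19]
  97 > parent 70 at index 1, swap → [74, 97, 64, 69, 70, 32, 34, 3, 40, 19]
  97 > parent 74 at index 0, swap → [97, 74, 64, 69, 70, 32, 34, 3, 40, 19]
Insert 42:
  append 42 at index 10 → [97, 74, 64, 69, 70, 32, 34, 3, 40, 19, 42] (no swap needed)
Insert 22:
  append 22 at index 11 → [97, 74, 64, 69, 70, 32, 34, 3, 40, 19, 42, 22] (no swap needed)

[97, 74, 64, 69, 70, 32, 34, 3, 40, 19, 42, 22]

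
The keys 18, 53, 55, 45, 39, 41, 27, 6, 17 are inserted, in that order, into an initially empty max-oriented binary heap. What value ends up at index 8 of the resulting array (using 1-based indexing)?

6

Insert 18:
  append 18 at index 1 → [18] (no swap needed)
Insert 53:
  append 53 at index 2 → [18, 53]
  53 > parent 18 at index 1, swap → [53, 18]
Insert 55:
  append 55 at index 3 → [53, 18, 55]
  55 > parent 53 at index 1, swap → [55, 18, 53]
Insert 45:
  append 45 at index 4 → [55, 18, 53, 45]
  45 > parent 18 at index 2, swap → [55, 45, 53, 18]
Insert 39:
  append 39 at index 5 → [55, 45, 53, 18, 39] (no swap needed)
Insert 41:
  append 41 at index 6 → [55, 45, 53, 18, 39, 41] (no swap needed)
Insert 27:
  append 27 at index 7 → [55, 45, 53, 18, 39, 41, 27] (no swap needed)
Insert 6:
  append 6 at index 8 → [55, 45, 53, 18, 39, 41, 27, 6] (no swap needed)
Insert 17:
  append 17 at index 9 → [55, 45, 53, 18, 39, 41, 27, 6, 17] (no swap needed)
resulting array: [55, 45, 53, 18, 39, 41, 27, 6, 17]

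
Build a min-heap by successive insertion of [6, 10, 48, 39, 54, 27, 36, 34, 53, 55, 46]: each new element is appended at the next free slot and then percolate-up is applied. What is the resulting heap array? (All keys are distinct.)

[6, 10, 27, 34, 46, 48, 36, 39, 53, 55, 54]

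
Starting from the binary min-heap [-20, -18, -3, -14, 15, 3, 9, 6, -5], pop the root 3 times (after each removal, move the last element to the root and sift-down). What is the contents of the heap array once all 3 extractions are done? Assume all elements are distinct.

[-5, 6, -3, 9, 15, 3]

extract-min #1 returns -20:
  remove root -20; move last element -5 to root → [-5, -18, -3, -14, 15, 3, 9, 6]
  -5 vs smaller child -18 at index 1, swap → [-18, -5, -3, -14, 15, 3, 9, 6]
  -5 vs smaller child -14 at index 3, swap → [-18, -14, -3, -5, 15, 3, 9, 6]
extract-min #2 returns -18:
  remove root -18; move last element 6 to root → [6, -14, -3, -5, 15, 3, 9]
  6 vs smaller child -14 at index 1, swap → [-14, 6, -3, -5, 15, 3, 9]
  6 vs smaller child -5 at index 3, swap → [-14, -5, -3, 6, 15, 3, 9]
extract-min #3 returns -14:
  remove root -14; move last element 9 to root → [9, -5, -3, 6, 15, 3]
  9 vs smaller child -5 at index 1, swap → [-5, 9, -3, 6, 15, 3]
  9 vs smaller child 6 at index 3, swap → [-5, 6, -3, 9, 15, 3]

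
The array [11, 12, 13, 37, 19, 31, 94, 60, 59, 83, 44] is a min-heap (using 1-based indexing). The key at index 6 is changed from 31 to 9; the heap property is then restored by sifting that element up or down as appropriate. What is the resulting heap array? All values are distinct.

set index 6 from 31 to 9 → [11, 12, 13, 37, 19, 9, 94, 60, 59, 83, 44]
9 < parent 13 at index 3, swap → [11, 12, 9, 37, 19, 13, 94, 60, 59, 83, 44]
9 < parent 11 at index 1, swap → [9, 12, 11, 37, 19, 13, 94, 60, 59, 83, 44]

[9, 12, 11, 37, 19, 13, 94, 60, 59, 83, 44]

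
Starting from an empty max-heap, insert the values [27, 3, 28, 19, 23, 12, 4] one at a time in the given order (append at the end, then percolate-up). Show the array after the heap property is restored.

Insert 27:
  append 27 at index 0 → [27] (no swap needed)
Insert 3:
  append 3 at index 1 → [27, 3] (no swap needed)
Insert 28:
  append 28 at index 2 → [27, 3, 28]
  28 > parent 27 at index 0, swap → [28, 3, 27]
Insert 19:
  append 19 at index 3 → [28, 3, 27, 19]
  19 > parent 3 at index 1, swap → [28, 19, 27, 3]
Insert 23:
  append 23 at index 4 → [28, 19, 27, 3, 23]
  23 > parent 19 at index 1, swap → [28, 23, 27, 3, 19]
Insert 12:
  append 12 at index 5 → [28, 23, 27, 3, 19, 12] (no swap needed)
Insert 4:
  append 4 at index 6 → [28, 23, 27, 3, 19, 12, 4] (no swap needed)

[28, 23, 27, 3, 19, 12, 4]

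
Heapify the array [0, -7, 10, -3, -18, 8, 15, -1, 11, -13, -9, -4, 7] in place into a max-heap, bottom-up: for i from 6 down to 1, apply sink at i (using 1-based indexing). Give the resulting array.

[15, 11, 10, -1, -9, 8, 0, -7, -3, -13, -18, -4, 7]

sift down from index 6: already satisfies heap property
sift down from index 5:
  -18 vs larger child -9 at index 11, swap → [0, -7, 10, -3, -9, 8, 15, -1, 11, -13, -18, -4, 7]
sift down from index 4:
  -3 vs larger child 11 at index 9, swap → [0, -7, 10, 11, -9, 8, 15, -1, -3, -13, -18, -4, 7]
sift down from index 3:
  10 vs larger child 15 at index 7, swap → [0, -7, 15, 11, -9, 8, 10, -1, -3, -13, -18, -4, 7]
sift down from index 2:
  -7 vs larger child 11 at index 4, swap → [0, 11, 15, -7, -9, 8, 10, -1, -3, -13, -18, -4, 7]
  -7 vs larger child -1 at index 8, swap → [0, 11, 15, -1, -9, 8, 10, -7, -3, -13, -18, -4, 7]
sift down from index 1:
  0 vs larger child 15 at index 3, swap → [15, 11, 0, -1, -9, 8, 10, -7, -3, -13, -18, -4, 7]
  0 vs larger child 10 at index 7, swap → [15, 11, 10, -1, -9, 8, 0, -7, -3, -13, -18, -4, 7]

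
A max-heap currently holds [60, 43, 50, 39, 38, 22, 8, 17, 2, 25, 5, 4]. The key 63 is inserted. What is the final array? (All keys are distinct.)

append 63 at index 12 → [60, 43, 50, 39, 38, 22, 8, 17, 2, 25, 5, 4, 63]
63 > parent 22 at index 5, swap → [60, 43, 50, 39, 38, 63, 8, 17, 2, 25, 5, 4, 22]
63 > parent 50 at index 2, swap → [60, 43, 63, 39, 38, 50, 8, 17, 2, 25, 5, 4, 22]
63 > parent 60 at index 0, swap → [63, 43, 60, 39, 38, 50, 8, 17, 2, 25, 5, 4, 22]

[63, 43, 60, 39, 38, 50, 8, 17, 2, 25, 5, 4, 22]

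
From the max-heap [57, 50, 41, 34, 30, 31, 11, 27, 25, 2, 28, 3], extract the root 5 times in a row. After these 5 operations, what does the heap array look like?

[30, 27, 28, 3, 2, 25, 11]

extract-max #1 returns 57:
  remove root 57; move last element 3 to root → [3, 50, 41, 34, 30, 31, 11, 27, 25, 2, 28]
  3 vs larger child 50 at index 1, swap → [50, 3, 41, 34, 30, 31, 11, 27, 25, 2, 28]
  3 vs larger child 34 at index 3, swap → [50, 34, 41, 3, 30, 31, 11, 27, 25, 2, 28]
  3 vs larger child 27 at index 7, swap → [50, 34, 41, 27, 30, 31, 11, 3, 25, 2, 28]
extract-max #2 returns 50:
  remove root 50; move last element 28 to root → [28, 34, 41, 27, 30, 31, 11, 3, 25, 2]
  28 vs larger child 41 at index 2, swap → [41, 34, 28, 27, 30, 31, 11, 3, 25, 2]
  28 vs larger child 31 at index 5, swap → [41, 34, 31, 27, 30, 28, 11, 3, 25, 2]
extract-max #3 returns 41:
  remove root 41; move last element 2 to root → [2, 34, 31, 27, 30, 28, 11, 3, 25]
  2 vs larger child 34 at index 1, swap → [34, 2, 31, 27, 30, 28, 11, 3, 25]
  2 vs larger child 30 at index 4, swap → [34, 30, 31, 27, 2, 28, 11, 3, 25]
extract-max #4 returns 34:
  remove root 34; move last element 25 to root → [25, 30, 31, 27, 2, 28, 11, 3]
  25 vs larger child 31 at index 2, swap → [31, 30, 25, 27, 2, 28, 11, 3]
  25 vs larger child 28 at index 5, swap → [31, 30, 28, 27, 2, 25, 11, 3]
extract-max #5 returns 31:
  remove root 31; move last element 3 to root → [3, 30, 28, 27, 2, 25, 11]
  3 vs larger child 30 at index 1, swap → [30, 3, 28, 27, 2, 25, 11]
  3 vs larger child 27 at index 3, swap → [30, 27, 28, 3, 2, 25, 11]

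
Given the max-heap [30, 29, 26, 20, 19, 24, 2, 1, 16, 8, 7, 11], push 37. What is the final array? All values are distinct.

append 37 at index 12 → [30, 29, 26, 20, 19, 24, 2, 1, 16, 8, 7, 11, 37]
37 > parent 24 at index 5, swap → [30, 29, 26, 20, 19, 37, 2, 1, 16, 8, 7, 11, 24]
37 > parent 26 at index 2, swap → [30, 29, 37, 20, 19, 26, 2, 1, 16, 8, 7, 11, 24]
37 > parent 30 at index 0, swap → [37, 29, 30, 20, 19, 26, 2, 1, 16, 8, 7, 11, 24]

[37, 29, 30, 20, 19, 26, 2, 1, 16, 8, 7, 11, 24]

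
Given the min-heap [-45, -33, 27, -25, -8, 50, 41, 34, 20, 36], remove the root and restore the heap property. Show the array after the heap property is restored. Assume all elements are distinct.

remove root -45; move last element 36 to root → [36, -33, 27, -25, -8, 50, 41, 34, 20]
36 vs smaller child -33 at index 1, swap → [-33, 36, 27, -25, -8, 50, 41, 34, 20]
36 vs smaller child -25 at index 3, swap → [-33, -25, 27, 36, -8, 50, 41, 34, 20]
36 vs smaller child 20 at index 8, swap → [-33, -25, 27, 20, -8, 50, 41, 34, 36]

[-33, -25, 27, 20, -8, 50, 41, 34, 36]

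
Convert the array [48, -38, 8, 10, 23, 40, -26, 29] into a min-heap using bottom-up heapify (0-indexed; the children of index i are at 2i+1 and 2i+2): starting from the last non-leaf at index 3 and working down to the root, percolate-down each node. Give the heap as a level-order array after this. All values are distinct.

sift down from index 3: already satisfies heap property
sift down from index 2:
  8 vs smaller child -26 at index 6, swap → [48, -38, -26, 10, 23, 40, 8, 29]
sift down from index 1: already satisfies heap property
sift down from index 0:
  48 vs smaller child -38 at index 1, swap → [-38, 48, -26, 10, 23, 40, 8, 29]
  48 vs smaller child 10 at index 3, swap → [-38, 10, -26, 48, 23, 40, 8, 29]
  48 vs only child 29 at index 7, swap → [-38, 10, -26, 29, 23, 40, 8, 48]

[-38, 10, -26, 29, 23, 40, 8, 48]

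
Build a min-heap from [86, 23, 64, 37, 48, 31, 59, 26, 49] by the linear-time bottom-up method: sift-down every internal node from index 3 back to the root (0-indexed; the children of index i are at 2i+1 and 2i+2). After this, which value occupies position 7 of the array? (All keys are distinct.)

86

sift down from index 3:
  37 vs smaller child 26 at index 7, swap → [86, 23, 64, 26, 48, 31, 59, 37, 49]
sift down from index 2:
  64 vs smaller child 31 at index 5, swap → [86, 23, 31, 26, 48, 64, 59, 37, 49]
sift down from index 1: already satisfies heap property
sift down from index 0:
  86 vs smaller child 23 at index 1, swap → [23, 86, 31, 26, 48, 64, 59, 37, 49]
  86 vs smaller child 26 at index 3, swap → [23, 26, 31, 86, 48, 64, 59, 37, 49]
  86 vs smaller child 37 at index 7, swap → [23, 26, 31, 37, 48, 64, 59, 86, 49]
resulting array: [23, 26, 31, 37, 48, 64, 59, 86, 49]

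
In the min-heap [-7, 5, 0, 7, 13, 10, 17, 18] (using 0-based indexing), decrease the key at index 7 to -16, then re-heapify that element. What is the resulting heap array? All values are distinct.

set index 7 from 18 to -16 → [-7, 5, 0, 7, 13, 10, 17, -16]
-16 < parent 7 at index 3, swap → [-7, 5, 0, -16, 13, 10, 17, 7]
-16 < parent 5 at index 1, swap → [-7, -16, 0, 5, 13, 10, 17, 7]
-16 < parent -7 at index 0, swap → [-16, -7, 0, 5, 13, 10, 17, 7]

[-16, -7, 0, 5, 13, 10, 17, 7]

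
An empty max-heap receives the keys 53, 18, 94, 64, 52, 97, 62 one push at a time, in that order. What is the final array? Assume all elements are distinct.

Insert 53:
  append 53 at index 0 → [53] (no swap needed)
Insert 18:
  append 18 at index 1 → [53, 18] (no swap needed)
Insert 94:
  append 94 at index 2 → [53, 18, 94]
  94 > parent 53 at index 0, swap → [94, 18, 53]
Insert 64:
  append 64 at index 3 → [94, 18, 53, 64]
  64 > parent 18 at index 1, swap → [94, 64, 53, 18]
Insert 52:
  append 52 at index 4 → [94, 64, 53, 18, 52] (no swap needed)
Insert 97:
  append 97 at index 5 → [94, 64, 53, 18, 52, 97]
  97 > parent 53 at index 2, swap → [94, 64, 97, 18, 52, 53]
  97 > parent 94 at index 0, swap → [97, 64, 94, 18, 52, 53]
Insert 62:
  append 62 at index 6 → [97, 64, 94, 18, 52, 53, 62] (no swap needed)

[97, 64, 94, 18, 52, 53, 62]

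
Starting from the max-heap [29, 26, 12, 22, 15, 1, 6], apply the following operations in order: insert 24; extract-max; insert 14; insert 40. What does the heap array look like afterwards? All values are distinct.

[40, 26, 12, 24, 15, 1, 6, 14, 22]

insert 24:
  append 24 at index 7 → [29, 26, 12, 22, 15, 1, 6, 24]
  24 > parent 22 at index 3, swap → [29, 26, 12, 24, 15, 1, 6, 22]
extract-max → returns 29:
  remove root 29; move last element 22 to root → [22, 26, 12, 24, 15, 1, 6]
  22 vs larger child 26 at index 1, swap → [26, 22, 12, 24, 15, 1, 6]
  22 vs larger child 24 at index 3, swap → [26, 24, 12, 22, 15, 1, 6]
insert 14:
  append 14 at index 7 → [26, 24, 12, 22, 15, 1, 6, 14] (no swap needed)
insert 40:
  append 40 at index 8 → [26, 24, 12, 22, 15, 1, 6, 14, 40]
  40 > parent 22 at index 3, swap → [26, 24, 12, 40, 15, 1, 6, 14, 22]
  40 > parent 24 at index 1, swap → [26, 40, 12, 24, 15, 1, 6, 14, 22]
  40 > parent 26 at index 0, swap → [40, 26, 12, 24, 15, 1, 6, 14, 22]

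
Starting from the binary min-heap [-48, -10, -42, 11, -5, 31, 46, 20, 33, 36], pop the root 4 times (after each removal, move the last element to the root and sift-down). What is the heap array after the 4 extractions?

[11, 20, 31, 46, 33, 36]

extract-min #1 returns -48:
  remove root -48; move last element 36 to root → [36, -10, -42, 11, -5, 31, 46, 20, 33]
  36 vs smaller child -42 at index 2, swap → [-42, -10, 36, 11, -5, 31, 46, 20, 33]
  36 vs smaller child 31 at index 5, swap → [-42, -10, 31, 11, -5, 36, 46, 20, 33]
extract-min #2 returns -42:
  remove root -42; move last element 33 to root → [33, -10, 31, 11, -5, 36, 46, 20]
  33 vs smaller child -10 at index 1, swap → [-10, 33, 31, 11, -5, 36, 46, 20]
  33 vs smaller child -5 at index 4, swap → [-10, -5, 31, 11, 33, 36, 46, 20]
extract-min #3 returns -10:
  remove root -10; move last element 20 to root → [20, -5, 31, 11, 33, 36, 46]
  20 vs smaller child -5 at index 1, swap → [-5, 20, 31, 11, 33, 36, 46]
  20 vs smaller child 11 at index 3, swap → [-5, 11, 31, 20, 33, 36, 46]
extract-min #4 returns -5:
  remove root -5; move last element 46 to root → [46, 11, 31, 20, 33, 36]
  46 vs smaller child 11 at index 1, swap → [11, 46, 31, 20, 33, 36]
  46 vs smaller child 20 at index 3, swap → [11, 20, 31, 46, 33, 36]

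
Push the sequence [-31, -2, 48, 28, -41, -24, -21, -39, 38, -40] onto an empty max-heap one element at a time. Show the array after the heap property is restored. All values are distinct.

Insert -31:
  append -31 at index 0 → [-31] (no swap needed)
Insert -2:
  append -2 at index 1 → [-31, -2]
  -2 > parent -31 at index 0, swap → [-2, -31]
Insert 48:
  append 48 at index 2 → [-2, -31, 48]
  48 > parent -2 at index 0, swap → [48, -31, -2]
Insert 28:
  append 28 at index 3 → [48, -31, -2, 28]
  28 > parent -31 at index 1, swap → [48, 28, -2, -31]
Insert -41:
  append -41 at index 4 → [48, 28, -2, -31, -41] (no swap needed)
Insert -24:
  append -24 at index 5 → [48, 28, -2, -31, -41, -24] (no swap needed)
Insert -21:
  append -21 at index 6 → [48, 28, -2, -31, -41, -24, -21] (no swap needed)
Insert -39:
  append -39 at index 7 → [48, 28, -2, -31, -41, -24, -21, -39] (no swap needed)
Insert 38:
  append 38 at index 8 → [48, 28, -2, -31, -41, -24, -21, -39, 38]
  38 > parent -31 at index 3, swap → [48, 28, -2, 38, -41, -24, -21, -39, -31]
  38 > parent 28 at index 1, swap → [48, 38, -2, 28, -41, -24, -21, -39, -31]
Insert -40:
  append -40 at index 9 → [48, 38, -2, 28, -41, -24, -21, -39, -31, -40]
  -40 > parent -41 at index 4, swap → [48, 38, -2, 28, -40, -24, -21, -39, -31, -41]

[48, 38, -2, 28, -40, -24, -21, -39, -31, -41]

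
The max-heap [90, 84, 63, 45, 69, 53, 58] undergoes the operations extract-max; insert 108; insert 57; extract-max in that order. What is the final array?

extract-max → returns 90:
  remove root 90; move last element 58 to root → [58, 84, 63, 45, 69, 53]
  58 vs larger child 84 at index 1, swap → [84, 58, 63, 45, 69, 53]
  58 vs larger child 69 at index 4, swap → [84, 69, 63, 45, 58, 53]
insert 108:
  append 108 at index 6 → [84, 69, 63, 45, 58, 53, 108]
  108 > parent 63 at index 2, swap → [84, 69, 108, 45, 58, 53, 63]
  108 > parent 84 at index 0, swap → [108, 69, 84, 45, 58, 53, 63]
insert 57:
  append 57 at index 7 → [108, 69, 84, 45, 58, 53, 63, 57]
  57 > parent 45 at index 3, swap → [108, 69, 84, 57, 58, 53, 63, 45]
extract-max → returns 108:
  remove root 108; move last element 45 to root → [45, 69, 84, 57, 58, 53, 63]
  45 vs larger child 84 at index 2, swap → [84, 69, 45, 57, 58, 53, 63]
  45 vs larger child 63 at index 6, swap → [84, 69, 63, 57, 58, 53, 45]

[84, 69, 63, 57, 58, 53, 45]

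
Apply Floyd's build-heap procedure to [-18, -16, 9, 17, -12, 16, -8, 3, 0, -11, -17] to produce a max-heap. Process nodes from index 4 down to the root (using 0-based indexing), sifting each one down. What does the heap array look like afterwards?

[17, 3, 16, 0, -11, 9, -8, -16, -18, -12, -17]

sift down from index 4:
  -12 vs larger child -11 at index 9, swap → [-18, -16, 9, 17, -11, 16, -8, 3, 0, -12, -17]
sift down from index 3: already satisfies heap property
sift down from index 2:
  9 vs larger child 16 at index 5, swap → [-18, -16, 16, 17, -11, 9, -8, 3, 0, -12, -17]
sift down from index 1:
  -16 vs larger child 17 at index 3, swap → [-18, 17, 16, -16, -11, 9, -8, 3, 0, -12, -17]
  -16 vs larger child 3 at index 7, swap → [-18, 17, 16, 3, -11, 9, -8, -16, 0, -12, -17]
sift down from index 0:
  -18 vs larger child 17 at index 1, swap → [17, -18, 16, 3, -11, 9, -8, -16, 0, -12, -17]
  -18 vs larger child 3 at index 3, swap → [17, 3, 16, -18, -11, 9, -8, -16, 0, -12, -17]
  -18 vs larger child 0 at index 8, swap → [17, 3, 16, 0, -11, 9, -8, -16, -18, -12, -17]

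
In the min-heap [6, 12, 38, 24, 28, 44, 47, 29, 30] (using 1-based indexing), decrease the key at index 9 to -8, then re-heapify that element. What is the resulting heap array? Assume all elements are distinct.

set index 9 from 30 to -8 → [6, 12, 38, 24, 28, 44, 47, 29, -8]
-8 < parent 24 at index 4, swap → [6, 12, 38, -8, 28, 44, 47, 29, 24]
-8 < parent 12 at index 2, swap → [6, -8, 38, 12, 28, 44, 47, 29, 24]
-8 < parent 6 at index 1, swap → [-8, 6, 38, 12, 28, 44, 47, 29, 24]

[-8, 6, 38, 12, 28, 44, 47, 29, 24]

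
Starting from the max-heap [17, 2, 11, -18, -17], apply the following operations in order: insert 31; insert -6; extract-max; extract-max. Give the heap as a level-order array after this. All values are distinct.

[11, 2, -6, -18, -17]

insert 31:
  append 31 at index 5 → [17, 2, 11, -18, -17, 31]
  31 > parent 11 at index 2, swap → [17, 2, 31, -18, -17, 11]
  31 > parent 17 at index 0, swap → [31, 2, 17, -18, -17, 11]
insert -6:
  append -6 at index 6 → [31, 2, 17, -18, -17, 11, -6] (no swap needed)
extract-max → returns 31:
  remove root 31; move last element -6 to root → [-6, 2, 17, -18, -17, 11]
  -6 vs larger child 17 at index 2, swap → [17, 2, -6, -18, -17, 11]
  -6 vs only child 11 at index 5, swap → [17, 2, 11, -18, -17, -6]
extract-max → returns 17:
  remove root 17; move last element -6 to root → [-6, 2, 11, -18, -17]
  -6 vs larger child 11 at index 2, swap → [11, 2, -6, -18, -17]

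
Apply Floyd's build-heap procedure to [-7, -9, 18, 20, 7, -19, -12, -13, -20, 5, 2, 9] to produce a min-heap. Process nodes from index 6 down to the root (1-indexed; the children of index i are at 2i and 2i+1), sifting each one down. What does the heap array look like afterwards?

sift down from index 6: already satisfies heap property
sift down from index 5:
  7 vs smaller child 2 at index 11, swap → [-7, -9, 18, 20, 2, -19, -12, -13, -20, 5, 7, 9]
sift down from index 4:
  20 vs smaller child -20 at index 9, swap → [-7, -9, 18, -20, 2, -19, -12, -13, 20, 5, 7, 9]
sift down from index 3:
  18 vs smaller child -19 at index 6, swap → [-7, -9, -19, -20, 2, 18, -12, -13, 20, 5, 7, 9]
  18 vs only child 9 at index 12, swap → [-7, -9, -19, -20, 2, 9, -12, -13, 20, 5, 7, 18]
sift down from index 2:
  -9 vs smaller child -20 at index 4, swap → [-7, -20, -19, -9, 2, 9, -12, -13, 20, 5, 7, 18]
  -9 vs smaller child -13 at index 8, swap → [-7, -20, -19, -13, 2, 9, -12, -9, 20, 5, 7, 18]
sift down from index 1:
  -7 vs smaller child -20 at index 2, swap → [-20, -7, -19, -13, 2, 9, -12, -9, 20, 5, 7, 18]
  -7 vs smaller child -13 at index 4, swap → [-20, -13, -19, -7, 2, 9, -12, -9, 20, 5, 7, 18]
  -7 vs smaller child -9 at index 8, swap → [-20, -13, -19, -9, 2, 9, -12, -7, 20, 5, 7, 18]

[-20, -13, -19, -9, 2, 9, -12, -7, 20, 5, 7, 18]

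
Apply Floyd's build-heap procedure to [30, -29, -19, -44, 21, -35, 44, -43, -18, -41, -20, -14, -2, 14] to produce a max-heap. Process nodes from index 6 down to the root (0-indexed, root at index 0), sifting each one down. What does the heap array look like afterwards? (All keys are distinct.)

sift down from index 6: already satisfies heap property
sift down from index 5:
  -35 vs larger child -2 at index 12, swap → [30, -29, -19, -44, 21, -2, 44, -43, -18, -41, -20, -14, -35, 14]
sift down from index 4: already satisfies heap property
sift down from index 3:
  -44 vs larger child -18 at index 8, swap → [30, -29, -19, -18, 21, -2, 44, -43, -44, -41, -20, -14, -35, 14]
sift down from index 2:
  -19 vs larger child 44 at index 6, swap → [30, -29, 44, -18, 21, -2, -19, -43, -44, -41, -20, -14, -35, 14]
  -19 vs only child 14 at index 13, swap → [30, -29, 44, -18, 21, -2, 14, -43, -44, -41, -20, -14, -35, -19]
sift down from index 1:
  -29 vs larger child 21 at index 4, swap → [30, 21, 44, -18, -29, -2, 14, -43, -44, -41, -20, -14, -35, -19]
  -29 vs larger child -20 at index 10, swap → [30, 21, 44, -18, -20, -2, 14, -43, -44, -41, -29, -14, -35, -19]
sift down from index 0:
  30 vs larger child 44 at index 2, swap → [44, 21, 30, -18, -20, -2, 14, -43, -44, -41, -29, -14, -35, -19]

[44, 21, 30, -18, -20, -2, 14, -43, -44, -41, -29, -14, -35, -19]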